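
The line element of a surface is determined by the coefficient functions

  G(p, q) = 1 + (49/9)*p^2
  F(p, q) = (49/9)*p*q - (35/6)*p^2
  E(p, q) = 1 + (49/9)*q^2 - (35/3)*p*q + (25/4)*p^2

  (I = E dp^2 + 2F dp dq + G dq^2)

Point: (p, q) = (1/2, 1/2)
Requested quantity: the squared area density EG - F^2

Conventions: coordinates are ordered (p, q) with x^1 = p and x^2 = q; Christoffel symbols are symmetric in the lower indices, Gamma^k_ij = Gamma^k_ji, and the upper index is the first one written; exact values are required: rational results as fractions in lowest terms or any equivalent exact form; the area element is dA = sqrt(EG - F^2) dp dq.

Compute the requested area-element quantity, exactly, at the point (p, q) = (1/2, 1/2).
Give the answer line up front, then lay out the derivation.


Answer: EG - F^2 = 341/144

E = 145/144, F = -7/72, G = 85/36; EG - F^2 = 341/144


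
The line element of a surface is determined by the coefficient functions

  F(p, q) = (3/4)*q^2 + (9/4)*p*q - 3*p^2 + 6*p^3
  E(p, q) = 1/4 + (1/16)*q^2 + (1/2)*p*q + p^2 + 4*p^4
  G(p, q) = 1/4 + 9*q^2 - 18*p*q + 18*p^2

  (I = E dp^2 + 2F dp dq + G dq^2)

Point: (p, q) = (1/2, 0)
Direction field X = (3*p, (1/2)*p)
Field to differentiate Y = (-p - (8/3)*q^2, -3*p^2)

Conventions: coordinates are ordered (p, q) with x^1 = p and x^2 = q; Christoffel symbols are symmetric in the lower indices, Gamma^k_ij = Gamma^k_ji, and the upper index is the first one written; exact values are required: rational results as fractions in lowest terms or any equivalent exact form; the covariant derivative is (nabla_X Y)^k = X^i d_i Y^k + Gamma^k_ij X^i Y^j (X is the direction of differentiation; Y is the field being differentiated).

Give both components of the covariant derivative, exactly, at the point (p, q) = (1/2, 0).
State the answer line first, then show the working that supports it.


Answer: (nabla_X Y)^p = -119/96, (nabla_X Y)^q = -525/76

E = 3/4, F = 0, G = 19/4 at the point
E_p = 3, E_q = 1/4, F_p = 3/2, F_q = 9/8, G_p = 18, G_q = -9
EG - F^2 = 57/16;  g^inv = (16/57) * [[19/4, 0], [0, 3/4]]
first-kind symbols [ij,l] = (1/2)(d_i g_jl + d_j g_il - d_l g_ij): [pp,p] = E_p/2 = 3/2, [pp,q] = F_p - E_q/2 = 11/8, [pq,p] = E_q/2 = 1/8, [pq,q] = G_p/2 = 9, [qq,p] = F_q - G_p/2 = -63/8, [qq,q] = G_q/2 = -9/2
Gamma^p_ij = (G*[ij,p] - F*[ij,q])/(EG - F^2), Gamma^q_ij = (E*[ij,q] - F*[ij,p])/(EG - F^2)
Gamma_ppp = 2, Gamma_ppq = 1/6, Gamma_pqq = -21/2, Gamma_qpp = 11/38, Gamma_qpq = 36/19, Gamma_qqq = -18/19
X = (3/2, 1/4), Y = (-1/2, -3/4) at the point


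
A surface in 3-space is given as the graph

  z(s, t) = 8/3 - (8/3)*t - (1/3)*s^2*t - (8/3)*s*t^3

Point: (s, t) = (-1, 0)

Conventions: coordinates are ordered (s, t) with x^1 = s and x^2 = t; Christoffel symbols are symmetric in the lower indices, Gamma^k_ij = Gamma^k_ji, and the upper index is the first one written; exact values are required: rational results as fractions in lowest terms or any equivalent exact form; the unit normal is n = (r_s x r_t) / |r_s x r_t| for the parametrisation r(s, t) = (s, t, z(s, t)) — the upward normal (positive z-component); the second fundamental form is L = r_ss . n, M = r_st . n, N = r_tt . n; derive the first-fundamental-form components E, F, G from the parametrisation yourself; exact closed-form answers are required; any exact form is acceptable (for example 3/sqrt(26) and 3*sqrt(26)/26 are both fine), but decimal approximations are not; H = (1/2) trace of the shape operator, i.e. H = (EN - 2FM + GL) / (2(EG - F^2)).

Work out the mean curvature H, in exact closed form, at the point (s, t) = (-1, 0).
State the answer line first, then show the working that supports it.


Answer: H = 0

z_s = 0, z_t = -3, z_ss = 0, z_st = 2/3, z_tt = 0
E = 1, F = 0, G = 10; answer radicand W^2 = 10
unnormalised second-form numerators: l = 0, m = 2/3, n = 0; L = l/sqrt(10), and similarly M = m/sqrt(W^2), N = n/sqrt(W^2)
H = (E*n - 2*F*m + G*l) / (2*(EG - F^2)*sqrt(W^2)); E*n - 2*F*m + G*l = 0, EG - F^2 = 10, so H = (0)/sqrt(10)


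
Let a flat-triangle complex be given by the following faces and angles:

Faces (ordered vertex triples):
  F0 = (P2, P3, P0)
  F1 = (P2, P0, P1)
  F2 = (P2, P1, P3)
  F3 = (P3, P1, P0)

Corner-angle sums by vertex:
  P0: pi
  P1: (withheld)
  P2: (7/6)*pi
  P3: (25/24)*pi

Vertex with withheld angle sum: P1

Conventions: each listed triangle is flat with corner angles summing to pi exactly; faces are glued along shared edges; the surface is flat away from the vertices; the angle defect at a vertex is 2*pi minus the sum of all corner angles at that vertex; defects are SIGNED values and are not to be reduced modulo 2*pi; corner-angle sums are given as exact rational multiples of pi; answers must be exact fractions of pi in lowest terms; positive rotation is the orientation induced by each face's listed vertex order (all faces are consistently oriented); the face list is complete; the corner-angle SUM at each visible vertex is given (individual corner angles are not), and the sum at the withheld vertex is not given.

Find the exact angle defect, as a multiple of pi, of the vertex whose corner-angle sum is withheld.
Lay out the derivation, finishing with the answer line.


V = 4, E = 6, F = 4; chi = V - E + F = 2
Gauss-Bonnet: total defect = 2*pi*chi = 4*pi; visible defects sum to (67/24)*pi

Answer: defect(P1) = (29/24)*pi


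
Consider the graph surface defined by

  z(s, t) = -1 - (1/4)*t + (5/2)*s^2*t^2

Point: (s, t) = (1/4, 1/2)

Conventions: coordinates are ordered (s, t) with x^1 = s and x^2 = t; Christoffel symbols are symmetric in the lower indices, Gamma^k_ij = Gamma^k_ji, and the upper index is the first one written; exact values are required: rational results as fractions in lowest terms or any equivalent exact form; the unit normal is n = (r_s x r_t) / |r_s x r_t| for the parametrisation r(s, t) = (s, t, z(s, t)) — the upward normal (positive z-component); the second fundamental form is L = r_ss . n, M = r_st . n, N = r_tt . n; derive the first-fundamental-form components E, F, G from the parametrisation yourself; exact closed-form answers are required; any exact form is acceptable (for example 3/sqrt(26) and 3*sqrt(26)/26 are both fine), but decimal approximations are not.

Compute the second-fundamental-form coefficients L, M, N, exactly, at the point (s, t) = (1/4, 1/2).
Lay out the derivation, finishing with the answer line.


z_s = 5/16, z_t = -3/32, z_ss = 5/4, z_st = 5/4, z_tt = 5/16
E = 281/256, F = -15/512, G = 1033/1024; answer radicand W^2 = 1133/1024
unnormalised second-form numerators: l = 5/4, m = 5/4, n = 5/16; L = l/sqrt(1133/1024), and similarly M = m/sqrt(W^2), N = n/sqrt(W^2)

Answer: L = 40*sqrt(1133)/1133, M = 40*sqrt(1133)/1133, N = 10*sqrt(1133)/1133


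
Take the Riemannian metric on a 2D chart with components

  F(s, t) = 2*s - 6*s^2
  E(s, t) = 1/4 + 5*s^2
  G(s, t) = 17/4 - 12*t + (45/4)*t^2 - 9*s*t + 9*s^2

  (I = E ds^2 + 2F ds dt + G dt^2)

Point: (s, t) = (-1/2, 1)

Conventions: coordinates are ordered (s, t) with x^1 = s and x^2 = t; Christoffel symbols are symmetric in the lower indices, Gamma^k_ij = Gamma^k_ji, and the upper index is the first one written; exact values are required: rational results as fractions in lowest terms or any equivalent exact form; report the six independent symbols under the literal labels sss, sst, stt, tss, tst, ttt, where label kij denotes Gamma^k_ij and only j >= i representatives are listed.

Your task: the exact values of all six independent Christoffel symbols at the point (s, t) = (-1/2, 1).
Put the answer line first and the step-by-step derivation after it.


Answer: Gamma_sss = -45/73, Gamma_sst = -180/73, Gamma_stt = 888/73, Gamma_tss = 46/73, Gamma_tst = -108/73, Gamma_ttt = 270/73

E = 3/2, F = -5/2, G = 41/4 at the point
E_s = -5, E_t = 0, F_s = 8, F_t = 0, G_s = -18, G_t = 15
EG - F^2 = 73/8;  g^inv = (8/73) * [[41/4, 5/2], [5/2, 3/2]]
first-kind symbols [ij,l] = (1/2)(d_i g_jl + d_j g_il - d_l g_ij): [ss,s] = E_s/2 = -5/2, [ss,t] = F_s - E_t/2 = 8, [st,s] = E_t/2 = 0, [st,t] = G_s/2 = -9, [tt,s] = F_t - G_s/2 = 9, [tt,t] = G_t/2 = 15/2
Gamma^s_ij = (G*[ij,s] - F*[ij,t])/(EG - F^2), Gamma^t_ij = (E*[ij,t] - F*[ij,s])/(EG - F^2)


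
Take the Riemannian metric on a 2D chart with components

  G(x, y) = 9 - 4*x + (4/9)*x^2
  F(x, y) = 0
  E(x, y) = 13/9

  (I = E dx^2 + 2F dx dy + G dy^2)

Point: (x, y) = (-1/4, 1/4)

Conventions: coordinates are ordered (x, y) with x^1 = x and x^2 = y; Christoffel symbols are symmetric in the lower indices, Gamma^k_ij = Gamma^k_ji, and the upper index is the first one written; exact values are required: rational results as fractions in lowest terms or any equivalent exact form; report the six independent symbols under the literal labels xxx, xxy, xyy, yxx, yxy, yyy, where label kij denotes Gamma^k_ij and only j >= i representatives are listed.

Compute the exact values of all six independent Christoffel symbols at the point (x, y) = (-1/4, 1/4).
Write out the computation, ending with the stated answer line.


E = 13/9, F = 0, G = 361/36 at the point
E_x = 0, E_y = 0, F_x = 0, F_y = 0, G_x = -38/9, G_y = 0
EG - F^2 = 4693/324;  g^inv = (324/4693) * [[361/36, 0], [0, 13/9]]
first-kind symbols [ij,l] = (1/2)(d_i g_jl + d_j g_il - d_l g_ij): [xx,x] = E_x/2 = 0, [xx,y] = F_x - E_y/2 = 0, [xy,x] = E_y/2 = 0, [xy,y] = G_x/2 = -19/9, [yy,x] = F_y - G_x/2 = 19/9, [yy,y] = G_y/2 = 0
Gamma^x_ij = (G*[ij,x] - F*[ij,y])/(EG - F^2), Gamma^y_ij = (E*[ij,y] - F*[ij,x])/(EG - F^2)

Answer: Gamma_xxx = 0, Gamma_xxy = 0, Gamma_xyy = 19/13, Gamma_yxx = 0, Gamma_yxy = -4/19, Gamma_yyy = 0


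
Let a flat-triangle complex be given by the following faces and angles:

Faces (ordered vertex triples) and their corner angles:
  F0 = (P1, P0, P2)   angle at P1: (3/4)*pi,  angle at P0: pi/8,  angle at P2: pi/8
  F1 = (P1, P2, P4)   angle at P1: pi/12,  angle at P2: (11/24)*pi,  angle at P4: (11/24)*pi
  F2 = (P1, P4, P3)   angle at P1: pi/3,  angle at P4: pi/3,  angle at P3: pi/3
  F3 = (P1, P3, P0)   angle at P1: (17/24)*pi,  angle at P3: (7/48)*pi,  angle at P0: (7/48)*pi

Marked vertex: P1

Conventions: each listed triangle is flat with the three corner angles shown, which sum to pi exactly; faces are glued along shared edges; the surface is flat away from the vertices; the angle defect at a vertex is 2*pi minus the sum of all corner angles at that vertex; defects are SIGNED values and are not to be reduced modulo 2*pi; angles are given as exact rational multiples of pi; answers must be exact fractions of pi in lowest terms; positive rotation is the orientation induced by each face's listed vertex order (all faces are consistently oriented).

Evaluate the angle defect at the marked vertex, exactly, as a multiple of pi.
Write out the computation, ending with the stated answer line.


Sum of corner angles at P1: (15/8)*pi
defect = 2*pi - (15/8)*pi

Answer: defect(P1) = pi/8


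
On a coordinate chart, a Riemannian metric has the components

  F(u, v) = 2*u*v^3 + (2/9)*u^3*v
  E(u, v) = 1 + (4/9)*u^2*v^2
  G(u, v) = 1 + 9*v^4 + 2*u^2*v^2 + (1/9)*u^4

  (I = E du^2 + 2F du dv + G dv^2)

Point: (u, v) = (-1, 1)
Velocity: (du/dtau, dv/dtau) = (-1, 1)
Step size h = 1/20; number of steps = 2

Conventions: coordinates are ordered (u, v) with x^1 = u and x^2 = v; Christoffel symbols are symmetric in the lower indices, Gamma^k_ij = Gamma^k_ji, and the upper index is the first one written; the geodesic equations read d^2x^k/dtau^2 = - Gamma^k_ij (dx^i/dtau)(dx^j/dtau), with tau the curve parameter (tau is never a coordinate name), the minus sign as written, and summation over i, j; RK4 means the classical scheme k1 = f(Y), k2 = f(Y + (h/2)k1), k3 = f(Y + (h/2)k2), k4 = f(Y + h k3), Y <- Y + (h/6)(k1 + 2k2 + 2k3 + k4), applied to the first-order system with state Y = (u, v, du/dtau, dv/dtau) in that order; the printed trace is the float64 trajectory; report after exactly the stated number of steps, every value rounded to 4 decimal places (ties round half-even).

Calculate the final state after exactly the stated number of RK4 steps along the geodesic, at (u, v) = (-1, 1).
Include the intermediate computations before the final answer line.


f(Y) = (du/dtau, dv/dtau, -Gamma^u_ij Y'^i Y'^j, -Gamma^v_ij Y'^i Y'^j) with the Gammas evaluated at the stage position; h = 0.050000; intermediate values shown to 6 dp
step 0: u = -1.0000, v = 1.0000, du/dtau = -1.0000, dv/dtau = 1.0000
step 1:
  k1: at (u, v) = (-1.000000, 1.000000), (du/dtau, dv/dtau) = (-1.000000, 1.000000); Gamma_uuu = -0.035398, Gamma_uuv = 0.035398, Gamma_uvv = -0.318584, Gamma_vuu = 0.176991, Gamma_vuv = -0.176991, Gamma_vvv = 1.592920; k1 = (-1.000000, 1.000000, 0.424779, -2.123894)
  k2: at (u, v) = (-1.025000, 1.025000), (du/dtau, dv/dtau) = (-0.989381, 0.946903); Gamma_uuu = -0.034795, Gamma_uuv = 0.034795, Gamma_uvv = -0.313159, Gamma_vuu = 0.173977, Gamma_vuv = -0.173977, Gamma_vvv = 1.565797; k2 = (-0.989381, 0.946903, 0.380043, -1.900215)
  k3: at (u, v) = (-1.024735, 1.023673), (du/dtau, dv/dtau) = (-0.990499, 0.952495); Gamma_uuu = -0.034848, Gamma_uuv = 0.034884, Gamma_uvv = -0.313633, Gamma_vuu = 0.174096, Gamma_vuv = -0.174277, Gamma_vvv = 1.566865; k3 = (-0.990499, 0.952495, 0.384554, -1.921177)
  k4: at (u, v) = (-1.049525, 1.047625), (du/dtau, dv/dtau) = (-0.980772, 0.903941); Gamma_uuu = -0.034288, Gamma_uuv = 0.034350, Gamma_uvv = -0.308588, Gamma_vuu = 0.171190, Gamma_vuv = -0.171500, Gamma_vvv = 1.540708; k4 = (-0.980772, 0.903941, 0.346039, -1.727688)
  Y <- Y + (h/6)(k1 + 2k2 + 2k3 + k4): u = -1.0495, v = 1.0475, du/dtau = -0.9808, dv/dtau = 0.9042
step 2:
  k1: at (u, v) = (-1.049504, 1.047523), (du/dtau, dv/dtau) = (-0.980833, 0.904214); Gamma_uuu = -0.034292, Gamma_uuv = 0.034356, Gamma_uvv = -0.308624, Gamma_vuu = 0.171199, Gamma_vuv = -0.171523, Gamma_vvv = 1.540790; k1 = (-0.980833, 0.904214, 0.346262, -1.728694)
  k2: at (u, v) = (-1.074025, 1.070128), (du/dtau, dv/dtau) = (-0.972177, 0.860996); Gamma_uuu = -0.033786, Gamma_uuv = 0.033909, Gamma_uvv = -0.304070, Gamma_vuu = 0.168438, Gamma_vuv = -0.169051, Gamma_vvv = 1.515940; k2 = (-0.972177, 0.860996, 0.314109, -1.565989)
  k3: at (u, v) = (-1.073809, 1.069048), (du/dtau, dv/dtau) = (-0.972981, 0.865064); Gamma_uuu = -0.033827, Gamma_uuv = 0.033977, Gamma_uvv = -0.304440, Gamma_vuu = 0.168534, Gamma_vuv = -0.169284, Gamma_vvv = 1.516805; k3 = (-0.972981, 0.865064, 0.317044, -1.579599)
  k4: at (u, v) = (-1.098153, 1.090776), (du/dtau, dv/dtau) = (-0.964981, 0.825234); Gamma_uuu = -0.033356, Gamma_uuv = 0.033581, Gamma_uvv = -0.300200, Gamma_vuu = 0.165882, Gamma_vuv = -0.167004, Gamma_vvv = 1.492941; k4 = (-0.964981, 0.825234, 0.288984, -1.437159)
  Y <- Y + (h/6)(k1 + 2k2 + 2k3 + k4): u = -1.0981, v = 1.0907, du/dtau = -0.9650, dv/dtau = 0.8254

Answer: u = -1.0981, v = 1.0907, du/dtau = -0.9650, dv/dtau = 0.8254


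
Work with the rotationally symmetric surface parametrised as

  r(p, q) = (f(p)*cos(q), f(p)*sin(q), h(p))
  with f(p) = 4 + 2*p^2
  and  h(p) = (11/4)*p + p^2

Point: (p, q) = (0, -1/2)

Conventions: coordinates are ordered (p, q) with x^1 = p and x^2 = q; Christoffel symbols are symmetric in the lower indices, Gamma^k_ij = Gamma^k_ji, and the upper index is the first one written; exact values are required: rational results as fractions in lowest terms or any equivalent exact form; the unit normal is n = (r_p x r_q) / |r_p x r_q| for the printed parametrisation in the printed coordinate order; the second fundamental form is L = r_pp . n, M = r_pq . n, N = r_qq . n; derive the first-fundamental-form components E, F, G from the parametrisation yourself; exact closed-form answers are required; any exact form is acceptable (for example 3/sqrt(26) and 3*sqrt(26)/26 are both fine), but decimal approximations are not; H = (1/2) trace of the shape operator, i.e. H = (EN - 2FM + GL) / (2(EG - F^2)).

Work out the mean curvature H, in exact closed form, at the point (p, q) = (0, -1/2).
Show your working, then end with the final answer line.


f = 4, f' = 0, f'' = 4, h' = 11/4, h'' = 2
E = 121/16, F = 0, G = 16; answer radicand W^2 = 121/16
unnormalised second-form numerators: l = -11, m = 0, n = 11; L = l/sqrt(121/16), and similarly M = m/sqrt(W^2), N = n/sqrt(W^2)
H = (E*n - 2*F*m + G*l) / (2*(EG - F^2)*sqrt(W^2)); E*n - 2*F*m + G*l = -1485/16, EG - F^2 = 121, so H = (-135/352)/sqrt(121/16)

Answer: H = -135/968


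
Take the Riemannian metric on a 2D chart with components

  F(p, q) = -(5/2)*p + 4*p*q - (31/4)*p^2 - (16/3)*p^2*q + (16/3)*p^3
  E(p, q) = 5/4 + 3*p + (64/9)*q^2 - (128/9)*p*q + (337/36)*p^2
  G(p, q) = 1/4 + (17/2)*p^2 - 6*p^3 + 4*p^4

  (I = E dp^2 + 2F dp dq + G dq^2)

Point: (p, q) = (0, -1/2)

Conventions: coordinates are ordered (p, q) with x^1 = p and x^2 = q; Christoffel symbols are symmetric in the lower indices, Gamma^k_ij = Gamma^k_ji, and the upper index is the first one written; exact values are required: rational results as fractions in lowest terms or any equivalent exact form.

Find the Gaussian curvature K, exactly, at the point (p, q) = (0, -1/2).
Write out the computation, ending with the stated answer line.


E = 109/36, F = 0, G = 1/4, EG - F^2 = 109/144 at the point
E_p = 91/9, E_q = -64/9, F_p = -9/2, F_q = 0, G_p = 0, G_q = 0
E_qq = 128/9, F_pq = 4, G_pp = 17
The intrinsic route: Brioschi's K = (det M1 - det M2)/(EG - F^2)^2.
M1 = [[-E_qq/2 + F_pq - G_pp/2, E_p/2, F_p - E_q/2], [F_q - G_p/2, E, F], [G_q/2, F, G]] = [[-209/18, 91/18, -17/18], [0, 109/36, 0], [0, 0, 1/4]]; det M1 = -22781/2592
M2 = [[0, E_q/2, G_p/2], [E_q/2, E, F], [G_p/2, F, G]] = [[0, -32/9, 0], [-32/9, 109/36, 0], [0, 0, 1/4]]; det M2 = -256/81
det M1 - det M2 = -1621/288; K = -1621/288 / (109/144)^2 = -116712/11881

Answer: K = -116712/11881


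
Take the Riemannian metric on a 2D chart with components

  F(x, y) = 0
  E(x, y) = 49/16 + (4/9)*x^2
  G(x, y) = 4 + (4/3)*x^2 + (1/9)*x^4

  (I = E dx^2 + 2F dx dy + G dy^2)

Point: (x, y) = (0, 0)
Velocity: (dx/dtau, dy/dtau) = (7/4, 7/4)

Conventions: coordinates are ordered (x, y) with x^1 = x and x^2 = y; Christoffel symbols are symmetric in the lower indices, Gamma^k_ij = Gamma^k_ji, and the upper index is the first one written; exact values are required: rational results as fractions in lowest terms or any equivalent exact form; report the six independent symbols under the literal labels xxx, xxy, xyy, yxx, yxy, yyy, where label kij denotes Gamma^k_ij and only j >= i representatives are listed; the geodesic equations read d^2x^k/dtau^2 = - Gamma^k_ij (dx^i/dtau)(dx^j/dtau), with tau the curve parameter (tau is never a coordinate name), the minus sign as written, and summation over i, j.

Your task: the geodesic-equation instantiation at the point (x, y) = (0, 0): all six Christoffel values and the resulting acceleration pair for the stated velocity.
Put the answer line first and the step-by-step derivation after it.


Answer: Gamma_xxx = 0, Gamma_xxy = 0, Gamma_xyy = 0, Gamma_yxx = 0, Gamma_yxy = 0, Gamma_yyy = 0; accelerations (d^2x/dtau^2, d^2y/dtau^2) = (0, 0)

E = 49/16, F = 0, G = 4 at the point
E_x = 0, E_y = 0, F_x = 0, F_y = 0, G_x = 0, G_y = 0
EG - F^2 = 49/4;  g^inv = (4/49) * [[4, 0], [0, 49/16]]
first-kind symbols [ij,l] = (1/2)(d_i g_jl + d_j g_il - d_l g_ij): [xx,x] = E_x/2 = 0, [xx,y] = F_x - E_y/2 = 0, [xy,x] = E_y/2 = 0, [xy,y] = G_x/2 = 0, [yy,x] = F_y - G_x/2 = 0, [yy,y] = G_y/2 = 0
Gamma^x_ij = (G*[ij,x] - F*[ij,y])/(EG - F^2), Gamma^y_ij = (E*[ij,y] - F*[ij,x])/(EG - F^2)
Gamma_xxx = 0, Gamma_xxy = 0, Gamma_xyy = 0, Gamma_yxx = 0, Gamma_yxy = 0, Gamma_yyy = 0
d^2x/dtau^2 = -(Gamma_xxx*(7/4)^2 + 2*Gamma_xxy*(7/4)*(7/4) + Gamma_xyy*(7/4)^2) = 0
d^2y/dtau^2 = -(Gamma_yxx*(7/4)^2 + 2*Gamma_yxy*(7/4)*(7/4) + Gamma_yyy*(7/4)^2) = 0


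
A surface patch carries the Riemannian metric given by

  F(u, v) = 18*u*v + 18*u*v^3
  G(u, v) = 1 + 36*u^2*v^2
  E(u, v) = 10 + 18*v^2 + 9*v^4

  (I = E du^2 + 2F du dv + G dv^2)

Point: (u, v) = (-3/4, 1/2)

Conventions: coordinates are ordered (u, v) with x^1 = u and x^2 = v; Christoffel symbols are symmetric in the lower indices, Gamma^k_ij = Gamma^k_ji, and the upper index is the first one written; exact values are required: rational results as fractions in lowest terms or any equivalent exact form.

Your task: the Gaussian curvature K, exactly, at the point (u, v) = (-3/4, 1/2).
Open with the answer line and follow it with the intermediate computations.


Answer: K = -576/25921

E = 241/16, F = -135/16, G = 97/16, EG - F^2 = 161/8 at the point
E_u = 0, E_v = 45/2, F_u = 45/4, F_v = -189/8, G_u = -27/2, G_v = 81/4
E_vv = 63, F_uv = 63/2, G_uu = 18
Using the Brioschi determinant formula for K from the metric derivatives:
M1 = [[-E_vv/2 + F_uv - G_uu/2, E_u/2, F_u - E_v/2], [F_v - G_u/2, E, F], [G_v/2, F, G]] = [[-9, 0, 0], [-135/8, 241/16, -135/16], [81/8, -135/16, 97/16]]; det M1 = -1449/8
M2 = [[0, E_v/2, G_u/2], [E_v/2, E, F], [G_u/2, F, G]] = [[0, 45/4, -27/4], [45/4, 241/16, -135/16], [-27/4, -135/16, 97/16]]; det M2 = -1377/8
det M1 - det M2 = -9; K = -9 / (161/8)^2 = -576/25921


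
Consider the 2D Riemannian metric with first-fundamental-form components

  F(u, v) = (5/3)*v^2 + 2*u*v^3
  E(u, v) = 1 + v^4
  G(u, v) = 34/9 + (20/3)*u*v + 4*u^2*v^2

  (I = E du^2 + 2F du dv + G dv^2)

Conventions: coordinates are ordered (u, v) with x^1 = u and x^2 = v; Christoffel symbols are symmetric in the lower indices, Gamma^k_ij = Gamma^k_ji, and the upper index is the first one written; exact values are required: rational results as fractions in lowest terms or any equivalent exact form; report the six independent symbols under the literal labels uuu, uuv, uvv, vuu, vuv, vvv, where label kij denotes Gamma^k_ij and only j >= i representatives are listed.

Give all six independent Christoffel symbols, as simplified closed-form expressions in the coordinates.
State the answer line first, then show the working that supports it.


Answer: Gamma_uuu = 0, Gamma_uuv = 18*v^3/(36*u^2*v^2 + 60*u*v + 9*v^4 + 34), Gamma_uvv = 18*u*v^2/(36*u^2*v^2 + 60*u*v + 9*v^4 + 34), Gamma_vuu = 0, Gamma_vuv = (36*u*v^2 + 30*v)/(36*u^2*v^2 + 60*u*v + 9*v^4 + 34), Gamma_vvv = (36*u^2*v + 30*u)/(36*u^2*v^2 + 60*u*v + 9*v^4 + 34)

E = 1 + v^4; F = (5/3)*v^2 + 2*u*v^3; G = 34/9 + (20/3)*u*v + 4*u^2*v^2
Gamma^k_ij = (1/2) g^{kl} (d_i g_jl + d_j g_il - d_l g_ij), with g^inv = (1/(EG-F^2)) [[G, -F], [-F, E]]
first partials: E_u = 0, E_v = 4*v^3, F_u = 2*v^3, F_v = (10/3)*v + 6*u*v^2, G_u = (20/3)*v + 8*u*v^2, G_v = (20/3)*u + 8*u^2*v
D = EG - F^2 = 34/9 + (20/3)*u*v + v^4 + 4*u^2*v^2
expanded: Gamma^u_uu = (G E_u - 2F F_u + F E_v)/(2D), Gamma^u_uv = (G E_v - F G_u)/(2D), Gamma^u_vv = (2G F_v - G G_u - F G_v)/(2D), Gamma^v_uu = (2E F_u - E E_v - F E_u)/(2D), Gamma^v_uv = (E G_u - F E_v)/(2D), Gamma^v_vv = (E G_v - 2F F_v + F G_u)/(2D); substitute and cancel common factors


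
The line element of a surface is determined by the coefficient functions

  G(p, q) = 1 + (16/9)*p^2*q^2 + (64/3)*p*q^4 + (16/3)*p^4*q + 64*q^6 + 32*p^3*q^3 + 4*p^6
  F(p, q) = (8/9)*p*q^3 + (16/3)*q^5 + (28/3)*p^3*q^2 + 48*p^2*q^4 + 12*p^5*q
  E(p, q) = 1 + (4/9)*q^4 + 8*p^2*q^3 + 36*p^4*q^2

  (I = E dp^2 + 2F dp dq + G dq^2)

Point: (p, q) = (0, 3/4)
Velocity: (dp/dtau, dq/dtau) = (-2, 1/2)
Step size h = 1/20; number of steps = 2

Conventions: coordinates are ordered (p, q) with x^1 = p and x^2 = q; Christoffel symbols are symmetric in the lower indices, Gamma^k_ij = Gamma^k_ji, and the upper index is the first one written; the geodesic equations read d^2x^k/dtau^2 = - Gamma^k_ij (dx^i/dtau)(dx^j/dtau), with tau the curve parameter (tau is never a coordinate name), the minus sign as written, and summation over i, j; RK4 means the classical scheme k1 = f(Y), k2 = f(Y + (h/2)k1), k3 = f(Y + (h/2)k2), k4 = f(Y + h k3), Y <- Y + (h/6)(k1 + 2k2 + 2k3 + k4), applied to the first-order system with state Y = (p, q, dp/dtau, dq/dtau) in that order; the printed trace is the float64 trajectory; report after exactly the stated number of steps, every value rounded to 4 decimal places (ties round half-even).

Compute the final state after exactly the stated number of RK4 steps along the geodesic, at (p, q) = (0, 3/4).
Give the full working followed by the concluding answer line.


f(Y) = (dp/dtau, dq/dtau, -Gamma^p_ij Y'^i Y'^j, -Gamma^q_ij Y'^i Y'^j) with the Gammas evaluated at the stage position; h = 0.050000; intermediate values shown to 6 dp
step 0: p = 0.0000, q = 0.7500, dp/dtau = -2.0000, dq/dtau = 0.5000
step 1:
  k1: at (p, q) = (0.000000, 0.750000), (dp/dtau, dq/dtau) = (-2.000000, 0.500000); Gamma_ppp = 0.000000, Gamma_ppq = 0.029925, Gamma_pqq = 0.403990, Gamma_qpp = 0.000000, Gamma_qpq = 0.269327, Gamma_qqq = 3.635910; k1 = (-2.000000, 0.500000, -0.041147, -0.370324)
  k2: at (p, q) = (-0.050000, 0.762500), (dp/dtau, dq/dtau) = (-2.001029, 0.490742); Gamma_ppp = -0.013647, Gamma_ppq = 0.030773, Gamma_pqq = 0.414235, Gamma_qpp = -0.119541, Gamma_qpq = 0.269567, Gamma_qqq = 3.628588; k2 = (-2.001029, 0.490742, 0.015322, 0.134215)
  k3: at (p, q) = (-0.050026, 0.762269), (dp/dtau, dq/dtau) = (-1.999617, 0.503355); Gamma_ppp = -0.013665, Gamma_ppq = 0.030800, Gamma_pqq = 0.414453, Gamma_qpp = -0.119660, Gamma_qpq = 0.269700, Gamma_qqq = 3.629196; k3 = (-1.999617, 0.503355, 0.011632, 0.101855)
  k4: at (p, q) = (-0.099981, 0.775168), (dp/dtau, dq/dtau) = (-1.999418, 0.505093); Gamma_ppp = -0.029054, Gamma_ppq = 0.034162, Gamma_pqq = 0.446355, Gamma_qpp = -0.235310, Gamma_qpq = 0.276681, Gamma_qqq = 3.615065; k4 = (-1.999418, 0.505093, 0.071274, 0.577258)
  Y <- Y + (h/6)(k1 + 2k2 + 2k3 + k4): p = -0.1000, q = 0.7749, dp/dtau = -1.9993, dq/dtau = 0.5057
step 2:
  k1: at (p, q) = (-0.100006, 0.774944), (dp/dtau, dq/dtau) = (-1.999300, 0.505659); Gamma_ppp = -0.029086, Gamma_ppq = 0.034193, Gamma_pqq = 0.446607, Gamma_qpp = -0.235479, Gamma_qpq = 0.276822, Gamma_qqq = 3.615680; k1 = (-1.999300, 0.505659, 0.071206, 0.576473)
  k2: at (p, q) = (-0.149988, 0.787586), (dp/dtau, dq/dtau) = (-1.997520, 0.520071); Gamma_ppp = -0.048201, Gamma_ppq = 0.040297, Gamma_pqq = 0.499406, Gamma_qpp = -0.347159, Gamma_qpq = 0.290231, Gamma_qqq = 3.596868; k2 = (-1.997520, 0.520071, 0.140976, 1.015349)
  k3: at (p, q) = (-0.149944, 0.787946), (dp/dtau, dq/dtau) = (-1.995775, 0.531043); Gamma_ppp = -0.048115, Gamma_ppq = 0.040232, Gamma_pqq = 0.498901, Gamma_qpp = -0.346793, Gamma_qpq = 0.289977, Gamma_qqq = 3.595848; k3 = (-1.995775, 0.531043, 0.136236, 0.981924)
  k4: at (p, q) = (-0.199795, 0.801496), (dp/dtau, dq/dtau) = (-1.992488, 0.554755); Gamma_ppp = -0.072174, Gamma_ppq = 0.049134, Gamma_pqq = 0.569063, Gamma_qpp = -0.452618, Gamma_qpq = 0.308126, Gamma_qqq = 3.568696; k4 = (-1.992488, 0.554755, 0.220021, 1.379789)
  Y <- Y + (h/6)(k1 + 2k2 + 2k3 + k4): p = -0.1998, q = 0.8013, dp/dtau = -1.9923, dq/dtau = 0.5552

Answer: p = -0.1998, q = 0.8013, dp/dtau = -1.9923, dq/dtau = 0.5552


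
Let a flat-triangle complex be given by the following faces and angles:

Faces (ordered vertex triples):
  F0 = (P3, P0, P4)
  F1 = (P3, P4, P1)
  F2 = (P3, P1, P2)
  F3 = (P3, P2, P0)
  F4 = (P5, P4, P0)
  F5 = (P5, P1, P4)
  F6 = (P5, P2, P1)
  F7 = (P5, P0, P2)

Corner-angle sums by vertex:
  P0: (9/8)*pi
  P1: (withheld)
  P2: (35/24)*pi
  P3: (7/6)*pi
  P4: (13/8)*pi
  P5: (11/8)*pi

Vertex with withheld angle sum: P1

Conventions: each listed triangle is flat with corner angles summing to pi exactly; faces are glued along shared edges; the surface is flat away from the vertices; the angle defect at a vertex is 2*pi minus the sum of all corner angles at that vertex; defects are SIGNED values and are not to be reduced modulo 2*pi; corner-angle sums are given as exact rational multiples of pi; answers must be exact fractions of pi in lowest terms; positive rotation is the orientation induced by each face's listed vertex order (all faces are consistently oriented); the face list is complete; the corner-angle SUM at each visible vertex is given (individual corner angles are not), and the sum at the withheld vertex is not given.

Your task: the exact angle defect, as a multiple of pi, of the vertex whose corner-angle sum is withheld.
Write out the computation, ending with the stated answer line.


V = 6, E = 12, F = 8; chi = V - E + F = 2
Gauss-Bonnet: total defect = 2*pi*chi = 4*pi; visible defects sum to (13/4)*pi

Answer: defect(P1) = (3/4)*pi


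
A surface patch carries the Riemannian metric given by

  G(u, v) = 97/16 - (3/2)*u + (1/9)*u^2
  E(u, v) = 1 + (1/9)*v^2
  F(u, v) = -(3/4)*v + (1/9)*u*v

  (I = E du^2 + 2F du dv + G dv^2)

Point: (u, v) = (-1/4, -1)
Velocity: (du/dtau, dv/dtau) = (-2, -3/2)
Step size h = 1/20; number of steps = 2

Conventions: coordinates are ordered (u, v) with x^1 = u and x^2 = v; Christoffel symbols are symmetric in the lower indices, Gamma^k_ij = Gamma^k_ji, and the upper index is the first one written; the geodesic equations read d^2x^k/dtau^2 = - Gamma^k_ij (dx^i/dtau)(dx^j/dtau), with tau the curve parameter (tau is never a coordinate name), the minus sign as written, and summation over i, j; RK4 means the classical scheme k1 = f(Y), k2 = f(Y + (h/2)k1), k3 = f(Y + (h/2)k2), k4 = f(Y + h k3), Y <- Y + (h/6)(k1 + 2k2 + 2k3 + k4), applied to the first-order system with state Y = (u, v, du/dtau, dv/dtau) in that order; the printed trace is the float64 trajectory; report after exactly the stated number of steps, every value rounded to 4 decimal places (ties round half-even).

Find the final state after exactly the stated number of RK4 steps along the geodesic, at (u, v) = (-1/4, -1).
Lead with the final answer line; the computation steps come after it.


Answer: u = -0.4495, v = -1.1465, du/dtau = -1.9896, dv/dtau = -1.4315

f(Y) = (du/dtau, dv/dtau, -Gamma^u_ij Y'^i Y'^j, -Gamma^v_ij Y'^i Y'^j) with the Gammas evaluated at the stage position; h = 0.050000; intermediate values shown to 6 dp
step 0: u = -0.2500, v = -1.0000, du/dtau = -2.0000, dv/dtau = -1.5000
step 1:
  k1: at (u, v) = (-0.250000, -1.000000), (du/dtau, dv/dtau) = (-2.000000, -1.500000); Gamma_uuu = 0.000000, Gamma_uuv = -0.016949, Gamma_uvv = 0.000000, Gamma_vuu = 0.000000, Gamma_vuv = -0.118644, Gamma_vvv = 0.000000; k1 = (-2.000000, -1.500000, 0.101695, 0.711864)
  k2: at (u, v) = (-0.300000, -1.037500), (du/dtau, dv/dtau) = (-1.997458, -1.482203); Gamma_uuu = 0.000000, Gamma_uuv = -0.017356, Gamma_uvv = 0.000000, Gamma_vuu = 0.000000, Gamma_vuv = -0.117935, Gamma_vvv = 0.000000; k2 = (-1.997458, -1.482203, 0.102767, 0.698323)
  k3: at (u, v) = (-0.299936, -1.037055), (du/dtau, dv/dtau) = (-1.997431, -1.482542); Gamma_uuu = 0.000000, Gamma_uuv = -0.017349, Gamma_uvv = 0.000000, Gamma_vuu = 0.000000, Gamma_vuv = -0.117937, Gamma_vvv = 0.000000; k3 = (-1.997431, -1.482542, 0.102749, 0.698488)
  k4: at (u, v) = (-0.349872, -1.074127), (du/dtau, dv/dtau) = (-1.994863, -1.465076); Gamma_uuu = 0.000000, Gamma_uuv = -0.017736, Gamma_uvv = 0.000000, Gamma_vuu = 0.000000, Gamma_vuv = -0.117233, Gamma_vvv = 0.000000; k4 = (-1.994863, -1.465076, 0.103671, 0.685258)
  Y <- Y + (h/6)(k1 + 2k2 + 2k3 + k4): u = -0.3499, v = -1.0741, du/dtau = -1.9949, dv/dtau = -1.4651
step 2:
  k1: at (u, v) = (-0.349872, -1.074121), (du/dtau, dv/dtau) = (-1.994863, -1.465077); Gamma_uuu = 0.000000, Gamma_uuv = -0.017736, Gamma_uvv = 0.000000, Gamma_vuu = 0.000000, Gamma_vuv = -0.117233, Gamma_vvv = 0.000000; k1 = (-1.994863, -1.465077, 0.103671, 0.685259)
  k2: at (u, v) = (-0.399744, -1.110748), (du/dtau, dv/dtau) = (-1.992272, -1.447946); Gamma_uuu = 0.000000, Gamma_uuv = -0.018104, Gamma_uvv = 0.000000, Gamma_vuu = 0.000000, Gamma_vuv = -0.116535, Gamma_vvv = 0.000000; k2 = (-1.992272, -1.447946, 0.104451, 0.672339)
  k3: at (u, v) = (-0.399679, -1.110320), (du/dtau, dv/dtau) = (-1.992252, -1.448269); Gamma_uuu = 0.000000, Gamma_uuv = -0.018098, Gamma_uvv = 0.000000, Gamma_vuu = 0.000000, Gamma_vuv = -0.116538, Gamma_vvv = 0.000000; k3 = (-1.992252, -1.448269, 0.104436, 0.672497)
  k4: at (u, v) = (-0.449485, -1.146535), (du/dtau, dv/dtau) = (-1.989642, -1.431452); Gamma_uuu = 0.000000, Gamma_uuv = -0.018449, Gamma_uvv = 0.000000, Gamma_vuu = 0.000000, Gamma_vuv = -0.115846, Gamma_vvv = 0.000000; k4 = (-1.989642, -1.431452, 0.105087, 0.659876)
  Y <- Y + (h/6)(k1 + 2k2 + 2k3 + k4): u = -0.4495, v = -1.1465, du/dtau = -1.9896, dv/dtau = -1.4315


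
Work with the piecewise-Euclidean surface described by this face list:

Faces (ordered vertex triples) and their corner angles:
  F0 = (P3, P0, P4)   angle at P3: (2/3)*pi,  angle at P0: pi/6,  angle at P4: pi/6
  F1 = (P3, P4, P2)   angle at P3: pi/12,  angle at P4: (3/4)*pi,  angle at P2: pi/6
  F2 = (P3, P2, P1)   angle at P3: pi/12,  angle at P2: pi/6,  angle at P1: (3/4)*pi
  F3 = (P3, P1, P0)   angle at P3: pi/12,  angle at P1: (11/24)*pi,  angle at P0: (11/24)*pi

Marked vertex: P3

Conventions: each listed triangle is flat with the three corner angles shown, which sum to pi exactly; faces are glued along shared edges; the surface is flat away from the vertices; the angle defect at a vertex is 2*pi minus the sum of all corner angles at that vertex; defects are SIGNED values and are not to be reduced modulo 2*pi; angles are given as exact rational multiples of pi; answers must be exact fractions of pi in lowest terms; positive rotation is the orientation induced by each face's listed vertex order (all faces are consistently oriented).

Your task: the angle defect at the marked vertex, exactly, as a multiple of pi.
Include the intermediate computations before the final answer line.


Sum of corner angles at P3: (11/12)*pi
defect = 2*pi - (11/12)*pi

Answer: defect(P3) = (13/12)*pi


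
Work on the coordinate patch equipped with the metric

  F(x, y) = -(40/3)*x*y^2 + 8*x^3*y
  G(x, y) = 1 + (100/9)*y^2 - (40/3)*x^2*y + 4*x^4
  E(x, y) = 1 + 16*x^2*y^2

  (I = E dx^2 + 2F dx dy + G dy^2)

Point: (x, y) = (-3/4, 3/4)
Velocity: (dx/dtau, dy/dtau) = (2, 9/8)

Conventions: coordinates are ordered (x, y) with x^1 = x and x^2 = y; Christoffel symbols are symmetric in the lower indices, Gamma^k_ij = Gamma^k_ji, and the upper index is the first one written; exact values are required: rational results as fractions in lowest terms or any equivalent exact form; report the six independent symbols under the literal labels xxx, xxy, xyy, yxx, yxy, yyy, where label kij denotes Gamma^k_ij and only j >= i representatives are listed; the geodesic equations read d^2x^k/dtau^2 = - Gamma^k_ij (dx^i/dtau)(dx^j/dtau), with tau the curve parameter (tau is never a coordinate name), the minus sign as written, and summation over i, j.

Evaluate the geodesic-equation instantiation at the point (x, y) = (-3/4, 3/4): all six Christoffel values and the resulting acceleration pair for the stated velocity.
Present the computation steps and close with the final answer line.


E = 97/16, F = 99/32, G = 185/64 at the point
E_x = -27/2, E_y = 27/2, F_x = 21/8, F_y = 93/8, G_x = 33/4, G_y = 55/6
EG - F^2 = 509/64;  g^inv = (64/509) * [[185/64, -99/32], [-99/32, 97/16]]
first-kind symbols [ij,l] = (1/2)(d_i g_jl + d_j g_il - d_l g_ij): [xx,x] = E_x/2 = -27/4, [xx,y] = F_x - E_y/2 = -33/8, [xy,x] = E_y/2 = 27/4, [xy,y] = G_x/2 = 33/8, [yy,x] = F_y - G_x/2 = 15/2, [yy,y] = G_y/2 = 55/12
Gamma^x_ij = (G*[ij,x] - F*[ij,y])/(EG - F^2), Gamma^y_ij = (E*[ij,y] - F*[ij,x])/(EG - F^2)
Gamma_xxx = -432/509, Gamma_xxy = 432/509, Gamma_xyy = 480/509, Gamma_yxx = -264/509, Gamma_yxy = 264/509, Gamma_yyy = 880/1527
d^2x/dtau^2 = -(Gamma_xxx*(2)^2 + 2*Gamma_xxy*(2)*(9/8) + Gamma_xyy*(9/8)^2) = -1647/1018
d^2y/dtau^2 = -(Gamma_yxx*(2)^2 + 2*Gamma_yxy*(2)*(9/8) + Gamma_yyy*(9/8)^2) = -2013/2036

Answer: Gamma_xxx = -432/509, Gamma_xxy = 432/509, Gamma_xyy = 480/509, Gamma_yxx = -264/509, Gamma_yxy = 264/509, Gamma_yyy = 880/1527; accelerations (d^2x/dtau^2, d^2y/dtau^2) = (-1647/1018, -2013/2036)


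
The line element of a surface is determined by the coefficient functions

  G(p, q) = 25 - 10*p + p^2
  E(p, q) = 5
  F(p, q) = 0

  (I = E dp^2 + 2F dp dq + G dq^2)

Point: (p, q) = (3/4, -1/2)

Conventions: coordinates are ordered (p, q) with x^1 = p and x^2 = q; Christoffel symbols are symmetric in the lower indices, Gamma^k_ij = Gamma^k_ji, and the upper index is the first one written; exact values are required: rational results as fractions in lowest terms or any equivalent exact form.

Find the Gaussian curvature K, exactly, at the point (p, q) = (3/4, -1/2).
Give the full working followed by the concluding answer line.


E = 5, F = 0, G = 289/16, EG - F^2 = 1445/16 at the point
E_p = 0, E_q = 0, F_p = 0, F_q = 0, G_p = -17/2, G_q = 0
E_qq = 0, F_pq = 0, G_pp = 2
Brioschi: K = (det M1 - det M2) / (EG - F^2)^2 with the standard first/second-derivative matrices M1, M2.
M1 = [[-E_qq/2 + F_pq - G_pp/2, E_p/2, F_p - E_q/2], [F_q - G_p/2, E, F], [G_q/2, F, G]] = [[-1, 0, 0], [17/4, 5, 0], [0, 0, 289/16]]; det M1 = -1445/16
M2 = [[0, E_q/2, G_p/2], [E_q/2, E, F], [G_p/2, F, G]] = [[0, 0, -17/4], [0, 5, 0], [-17/4, 0, 289/16]]; det M2 = -1445/16
det M1 - det M2 = 0; K = 0 / (1445/16)^2 = 0

Answer: K = 0


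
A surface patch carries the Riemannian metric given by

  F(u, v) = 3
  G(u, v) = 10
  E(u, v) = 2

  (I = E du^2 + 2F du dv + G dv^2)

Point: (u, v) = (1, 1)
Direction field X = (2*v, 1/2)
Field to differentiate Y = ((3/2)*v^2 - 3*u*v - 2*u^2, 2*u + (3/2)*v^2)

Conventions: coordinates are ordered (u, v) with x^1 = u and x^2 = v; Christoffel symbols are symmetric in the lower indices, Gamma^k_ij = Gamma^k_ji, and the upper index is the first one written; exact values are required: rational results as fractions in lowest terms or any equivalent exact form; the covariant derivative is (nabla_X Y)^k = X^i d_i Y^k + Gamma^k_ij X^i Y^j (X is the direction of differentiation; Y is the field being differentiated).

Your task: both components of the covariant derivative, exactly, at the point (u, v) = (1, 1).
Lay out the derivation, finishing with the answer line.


E = 2, F = 3, G = 10 at the point
E_u = 0, E_v = 0, F_u = 0, F_v = 0, G_u = 0, G_v = 0
EG - F^2 = 11;  g^inv = (1/11) * [[10, -3], [-3, 2]]
first-kind symbols [ij,l] = (1/2)(d_i g_jl + d_j g_il - d_l g_ij): [uu,u] = E_u/2 = 0, [uu,v] = F_u - E_v/2 = 0, [uv,u] = E_v/2 = 0, [uv,v] = G_u/2 = 0, [vv,u] = F_v - G_u/2 = 0, [vv,v] = G_v/2 = 0
Gamma^u_ij = (G*[ij,u] - F*[ij,v])/(EG - F^2), Gamma^v_ij = (E*[ij,v] - F*[ij,u])/(EG - F^2)
Gamma_uuu = 0, Gamma_uuv = 0, Gamma_uvv = 0, Gamma_vuu = 0, Gamma_vuv = 0, Gamma_vvv = 0
X = (2, 1/2), Y = (-7/2, 7/2) at the point

Answer: (nabla_X Y)^u = -14, (nabla_X Y)^v = 11/2


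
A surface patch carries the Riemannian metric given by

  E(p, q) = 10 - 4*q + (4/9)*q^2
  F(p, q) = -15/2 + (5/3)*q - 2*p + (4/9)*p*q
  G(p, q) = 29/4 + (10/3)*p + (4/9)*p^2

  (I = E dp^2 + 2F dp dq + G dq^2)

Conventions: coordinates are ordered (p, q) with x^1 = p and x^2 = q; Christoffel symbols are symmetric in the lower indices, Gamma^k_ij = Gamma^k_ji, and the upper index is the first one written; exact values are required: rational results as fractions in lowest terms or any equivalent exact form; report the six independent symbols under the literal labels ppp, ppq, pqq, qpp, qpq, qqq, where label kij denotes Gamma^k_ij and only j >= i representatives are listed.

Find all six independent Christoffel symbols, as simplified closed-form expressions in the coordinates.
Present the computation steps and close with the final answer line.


E = 10 - 4*q + (4/9)*q^2; F = -15/2 + (5/3)*q - 2*p + (4/9)*p*q; G = 29/4 + (10/3)*p + (4/9)*p^2
Gamma^k_ij = (1/2) g^{kl} (d_i g_jl + d_j g_il - d_l g_ij), with g^inv = (1/(EG-F^2)) [[G, -F], [-F, E]]
first partials: E_p = 0, E_q = -4 + (8/9)*q, F_p = -2 + (4/9)*q, F_q = 5/3 + (4/9)*p, G_p = 10/3 + (8/9)*p, G_q = 0
D = EG - F^2 = 65/4 - 4*q + (10/3)*p + (4/9)*q^2 + (4/9)*p^2
expanded: Gamma^p_pp = (G E_p - 2F F_p + F E_q)/(2D), Gamma^p_pq = (G E_q - F G_p)/(2D), Gamma^p_qq = (2G F_q - G G_p - F G_q)/(2D), Gamma^q_pp = (2E F_p - E E_q - F E_p)/(2D), Gamma^q_pq = (E G_p - F E_q)/(2D), Gamma^q_qq = (E G_q - 2F F_q + F G_p)/(2D); substitute and cancel common factors

Answer: Gamma_ppp = 0, Gamma_ppq = (16*q - 72)/(16*p^2 + 120*p + 16*q^2 - 144*q + 585), Gamma_pqq = 0, Gamma_qpp = 0, Gamma_qpq = (16*p + 60)/(16*p^2 + 120*p + 16*q^2 - 144*q + 585), Gamma_qqq = 0


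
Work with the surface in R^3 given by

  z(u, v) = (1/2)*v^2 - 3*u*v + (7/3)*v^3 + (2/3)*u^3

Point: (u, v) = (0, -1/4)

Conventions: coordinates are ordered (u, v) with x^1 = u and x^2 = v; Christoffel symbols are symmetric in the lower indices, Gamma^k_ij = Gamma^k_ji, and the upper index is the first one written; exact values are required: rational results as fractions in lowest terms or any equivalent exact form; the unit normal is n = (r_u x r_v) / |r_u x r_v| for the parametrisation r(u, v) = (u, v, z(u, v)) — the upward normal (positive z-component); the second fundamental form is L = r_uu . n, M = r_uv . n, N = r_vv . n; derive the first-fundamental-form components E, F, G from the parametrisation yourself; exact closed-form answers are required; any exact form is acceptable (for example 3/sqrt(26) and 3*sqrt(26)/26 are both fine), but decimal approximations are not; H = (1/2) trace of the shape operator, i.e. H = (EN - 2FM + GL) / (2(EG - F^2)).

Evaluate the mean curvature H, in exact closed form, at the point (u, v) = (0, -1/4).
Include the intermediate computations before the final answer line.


z_u = 3/4, z_v = 3/16, z_uu = 0, z_uv = -3, z_vv = -5/2
E = 25/16, F = 9/64, G = 265/256; answer radicand W^2 = 409/256
unnormalised second-form numerators: l = 0, m = -3, n = -5/2; L = l/sqrt(409/256), and similarly M = m/sqrt(W^2), N = n/sqrt(W^2)
H = (E*n - 2*F*m + G*l) / (2*(EG - F^2)*sqrt(W^2)); E*n - 2*F*m + G*l = -49/16, EG - F^2 = 409/256, so H = (-392/409)/sqrt(409/256)

Answer: H = -6272*sqrt(409)/167281
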